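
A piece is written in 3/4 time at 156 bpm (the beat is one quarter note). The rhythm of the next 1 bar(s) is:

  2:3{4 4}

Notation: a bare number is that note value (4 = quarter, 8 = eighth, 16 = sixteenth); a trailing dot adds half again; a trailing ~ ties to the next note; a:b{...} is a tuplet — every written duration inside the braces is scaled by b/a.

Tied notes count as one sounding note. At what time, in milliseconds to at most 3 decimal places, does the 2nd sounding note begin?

note 2 onset = 3/2b = 576.923ms

1. 0.0ms @ 0 + 576.923ms (3/2)
2. 576.923ms @ 3/2 + 576.923ms (3/2)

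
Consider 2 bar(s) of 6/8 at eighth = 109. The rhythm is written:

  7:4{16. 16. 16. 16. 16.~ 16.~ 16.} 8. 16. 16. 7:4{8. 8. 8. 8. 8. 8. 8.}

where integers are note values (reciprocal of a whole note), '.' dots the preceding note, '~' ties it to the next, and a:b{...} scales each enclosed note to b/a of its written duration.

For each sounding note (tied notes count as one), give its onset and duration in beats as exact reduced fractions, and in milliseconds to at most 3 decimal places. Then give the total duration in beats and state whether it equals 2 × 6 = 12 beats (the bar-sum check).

1) 0.0ms=0b +235.911ms=3/7b
2) 235.911ms=3/7b +235.911ms=3/7b
3) 471.822ms=6/7b +235.911ms=3/7b
4) 707.733ms=9/7b +235.911ms=3/7b
5) 943.644ms=12/7b +707.733ms=9/7b
6) 1651.376ms=3b +825.688ms=3/2b
7) 2477.064ms=9/2b +412.844ms=3/4b
8) 2889.908ms=21/4b +412.844ms=3/4b
9) 3302.752ms=6b +471.822ms=6/7b
10) 3774.574ms=48/7b +471.822ms=6/7b
11) 4246.396ms=54/7b +471.822ms=6/7b
12) 4718.218ms=60/7b +471.822ms=6/7b
13) 5190.039ms=66/7b +471.822ms=6/7b
14) 5661.861ms=72/7b +471.822ms=6/7b
15) 6133.683ms=78/7b +471.822ms=6/7b
Σ=12b of 12 (109bpm 6/8) — PASS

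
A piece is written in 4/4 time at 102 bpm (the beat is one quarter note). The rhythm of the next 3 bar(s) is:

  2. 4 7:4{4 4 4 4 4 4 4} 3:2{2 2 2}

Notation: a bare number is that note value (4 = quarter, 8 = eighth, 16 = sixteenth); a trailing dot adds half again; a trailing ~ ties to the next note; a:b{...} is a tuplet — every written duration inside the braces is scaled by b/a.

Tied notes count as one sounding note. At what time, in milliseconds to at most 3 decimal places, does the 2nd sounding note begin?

1. 0.0ms @ 0 + 1764.706ms (3)
2. 1764.706ms @ 3 + 588.235ms (1)
3. 2352.941ms @ 4 + 336.134ms (4/7)
4. 2689.076ms @ 32/7 + 336.134ms (4/7)
5. 3025.21ms @ 36/7 + 336.134ms (4/7)
6. 3361.345ms @ 40/7 + 336.134ms (4/7)
7. 3697.479ms @ 44/7 + 336.134ms (4/7)
8. 4033.613ms @ 48/7 + 336.134ms (4/7)
9. 4369.748ms @ 52/7 + 336.134ms (4/7)
10. 4705.882ms @ 8 + 784.314ms (4/3)
11. 5490.196ms @ 28/3 + 784.314ms (4/3)
12. 6274.51ms @ 32/3 + 784.314ms (4/3)

note 2 onset = 3b = 1764.706ms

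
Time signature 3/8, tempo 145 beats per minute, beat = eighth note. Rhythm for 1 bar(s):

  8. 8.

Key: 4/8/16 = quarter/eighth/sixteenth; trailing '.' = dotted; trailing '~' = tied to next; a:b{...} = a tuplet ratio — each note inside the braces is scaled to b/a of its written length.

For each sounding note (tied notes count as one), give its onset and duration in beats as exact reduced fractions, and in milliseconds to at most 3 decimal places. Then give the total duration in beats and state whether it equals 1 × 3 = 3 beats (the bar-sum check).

1) 0.0ms=0b +620.69ms=3/2b
2) 620.69ms=3/2b +620.69ms=3/2b
Σ=3b of 3 (145bpm 3/8) — PASS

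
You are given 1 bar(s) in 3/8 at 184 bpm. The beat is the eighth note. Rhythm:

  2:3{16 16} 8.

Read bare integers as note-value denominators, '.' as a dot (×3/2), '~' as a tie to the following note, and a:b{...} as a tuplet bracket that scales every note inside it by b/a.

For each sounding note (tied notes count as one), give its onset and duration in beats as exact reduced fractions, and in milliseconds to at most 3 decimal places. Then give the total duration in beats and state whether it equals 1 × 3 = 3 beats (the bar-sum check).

1) 0.0ms=0b +244.565ms=3/4b
2) 244.565ms=3/4b +244.565ms=3/4b
3) 489.13ms=3/2b +489.13ms=3/2b
Σ=3b of 3 (184bpm 3/8) — PASS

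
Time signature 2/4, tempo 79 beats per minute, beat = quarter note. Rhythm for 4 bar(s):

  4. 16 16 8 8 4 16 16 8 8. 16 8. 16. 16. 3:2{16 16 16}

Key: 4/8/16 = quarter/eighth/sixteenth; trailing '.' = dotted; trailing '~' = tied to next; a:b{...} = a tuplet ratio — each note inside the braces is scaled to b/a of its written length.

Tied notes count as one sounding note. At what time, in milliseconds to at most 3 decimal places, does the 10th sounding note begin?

1. 0.0ms @ 0 + 1139.241ms (3/2)
2. 1139.241ms @ 3/2 + 189.873ms (1/4)
3. 1329.114ms @ 7/4 + 189.873ms (1/4)
4. 1518.987ms @ 2 + 379.747ms (1/2)
5. 1898.734ms @ 5/2 + 379.747ms (1/2)
6. 2278.481ms @ 3 + 759.494ms (1)
7. 3037.975ms @ 4 + 189.873ms (1/4)
8. 3227.848ms @ 17/4 + 189.873ms (1/4)
9. 3417.722ms @ 9/2 + 379.747ms (1/2)
10. 3797.468ms @ 5 + 569.62ms (3/4)
11. 4367.089ms @ 23/4 + 189.873ms (1/4)
12. 4556.962ms @ 6 + 569.62ms (3/4)
13. 5126.582ms @ 27/4 + 284.81ms (3/8)
14. 5411.392ms @ 57/8 + 284.81ms (3/8)
15. 5696.203ms @ 15/2 + 126.582ms (1/6)
16. 5822.785ms @ 23/3 + 126.582ms (1/6)
17. 5949.367ms @ 47/6 + 126.582ms (1/6)

note 10 onset = 5b = 3797.468ms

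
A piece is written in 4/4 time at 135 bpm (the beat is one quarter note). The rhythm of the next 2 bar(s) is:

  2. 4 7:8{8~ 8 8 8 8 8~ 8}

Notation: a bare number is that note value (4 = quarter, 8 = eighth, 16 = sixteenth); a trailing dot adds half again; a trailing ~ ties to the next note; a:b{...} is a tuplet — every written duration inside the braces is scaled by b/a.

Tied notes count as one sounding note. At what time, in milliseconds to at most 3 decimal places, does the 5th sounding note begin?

note 5 onset = 40/7b = 2539.683ms

1. 0.0ms @ 0 + 1333.333ms (3)
2. 1333.333ms @ 3 + 444.444ms (1)
3. 1777.778ms @ 4 + 507.937ms (8/7)
4. 2285.714ms @ 36/7 + 253.968ms (4/7)
5. 2539.683ms @ 40/7 + 253.968ms (4/7)
6. 2793.651ms @ 44/7 + 253.968ms (4/7)
7. 3047.619ms @ 48/7 + 507.937ms (8/7)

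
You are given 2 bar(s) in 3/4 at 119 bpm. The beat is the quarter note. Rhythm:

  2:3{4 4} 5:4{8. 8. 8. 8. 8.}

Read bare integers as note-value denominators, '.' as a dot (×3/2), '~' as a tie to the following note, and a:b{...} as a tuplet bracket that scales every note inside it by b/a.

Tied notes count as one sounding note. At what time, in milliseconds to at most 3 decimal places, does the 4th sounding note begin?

note 4 onset = 18/5b = 1815.126ms

1. 0.0ms @ 0 + 756.303ms (3/2)
2. 756.303ms @ 3/2 + 756.303ms (3/2)
3. 1512.605ms @ 3 + 302.521ms (3/5)
4. 1815.126ms @ 18/5 + 302.521ms (3/5)
5. 2117.647ms @ 21/5 + 302.521ms (3/5)
6. 2420.168ms @ 24/5 + 302.521ms (3/5)
7. 2722.689ms @ 27/5 + 302.521ms (3/5)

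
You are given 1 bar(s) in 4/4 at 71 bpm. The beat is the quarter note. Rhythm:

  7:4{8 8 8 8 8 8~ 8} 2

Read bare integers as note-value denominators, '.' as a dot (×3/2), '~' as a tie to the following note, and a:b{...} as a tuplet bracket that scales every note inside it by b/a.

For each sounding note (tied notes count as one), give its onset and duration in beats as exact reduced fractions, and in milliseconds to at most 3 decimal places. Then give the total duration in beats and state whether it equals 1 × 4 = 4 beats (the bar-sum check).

1) 0.0ms=0b +241.449ms=2/7b
2) 241.449ms=2/7b +241.449ms=2/7b
3) 482.897ms=4/7b +241.449ms=2/7b
4) 724.346ms=6/7b +241.449ms=2/7b
5) 965.795ms=8/7b +241.449ms=2/7b
6) 1207.243ms=10/7b +482.897ms=4/7b
7) 1690.141ms=2b +1690.141ms=2b
Σ=4b of 4 (71bpm 4/4) — PASS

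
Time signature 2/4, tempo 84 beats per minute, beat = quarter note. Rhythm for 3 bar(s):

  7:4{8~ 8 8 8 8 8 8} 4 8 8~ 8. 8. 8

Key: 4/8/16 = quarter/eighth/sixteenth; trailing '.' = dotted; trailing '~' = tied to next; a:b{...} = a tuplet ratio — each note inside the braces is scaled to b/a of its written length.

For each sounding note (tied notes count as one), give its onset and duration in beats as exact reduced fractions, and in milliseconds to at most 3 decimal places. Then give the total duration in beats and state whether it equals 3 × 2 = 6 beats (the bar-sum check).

1) 0.0ms=0b +408.163ms=4/7b
2) 408.163ms=4/7b +204.082ms=2/7b
3) 612.245ms=6/7b +204.082ms=2/7b
4) 816.327ms=8/7b +204.082ms=2/7b
5) 1020.408ms=10/7b +204.082ms=2/7b
6) 1224.49ms=12/7b +204.082ms=2/7b
7) 1428.571ms=2b +714.286ms=1b
8) 2142.857ms=3b +357.143ms=1/2b
9) 2500.0ms=7/2b +892.857ms=5/4b
10) 3392.857ms=19/4b +535.714ms=3/4b
11) 3928.571ms=11/2b +357.143ms=1/2b
Σ=6b of 6 (84bpm 2/4) — PASS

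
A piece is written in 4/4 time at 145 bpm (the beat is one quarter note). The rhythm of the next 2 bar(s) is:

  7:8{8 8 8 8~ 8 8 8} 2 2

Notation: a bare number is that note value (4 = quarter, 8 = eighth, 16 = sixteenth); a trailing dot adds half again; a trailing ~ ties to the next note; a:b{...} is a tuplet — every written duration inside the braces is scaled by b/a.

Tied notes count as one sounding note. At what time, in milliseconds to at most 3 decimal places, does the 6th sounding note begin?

note 6 onset = 24/7b = 1418.719ms

1. 0.0ms @ 0 + 236.453ms (4/7)
2. 236.453ms @ 4/7 + 236.453ms (4/7)
3. 472.906ms @ 8/7 + 236.453ms (4/7)
4. 709.36ms @ 12/7 + 472.906ms (8/7)
5. 1182.266ms @ 20/7 + 236.453ms (4/7)
6. 1418.719ms @ 24/7 + 236.453ms (4/7)
7. 1655.172ms @ 4 + 827.586ms (2)
8. 2482.759ms @ 6 + 827.586ms (2)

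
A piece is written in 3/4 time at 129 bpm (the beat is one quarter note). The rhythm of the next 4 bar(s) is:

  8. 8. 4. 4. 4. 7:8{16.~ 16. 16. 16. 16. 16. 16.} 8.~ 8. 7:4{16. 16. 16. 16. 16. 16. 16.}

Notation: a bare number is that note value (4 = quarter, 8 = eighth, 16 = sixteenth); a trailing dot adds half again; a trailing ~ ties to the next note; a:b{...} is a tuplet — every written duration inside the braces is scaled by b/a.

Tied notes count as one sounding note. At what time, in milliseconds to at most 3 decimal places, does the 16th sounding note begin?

note 16 onset = 78/7b = 5182.724ms

1. 0.0ms @ 0 + 348.837ms (3/4)
2. 348.837ms @ 3/4 + 348.837ms (3/4)
3. 697.674ms @ 3/2 + 697.674ms (3/2)
4. 1395.349ms @ 3 + 697.674ms (3/2)
5. 2093.023ms @ 9/2 + 697.674ms (3/2)
6. 2790.698ms @ 6 + 398.671ms (6/7)
7. 3189.369ms @ 48/7 + 199.336ms (3/7)
8. 3388.704ms @ 51/7 + 199.336ms (3/7)
9. 3588.04ms @ 54/7 + 199.336ms (3/7)
10. 3787.375ms @ 57/7 + 199.336ms (3/7)
11. 3986.711ms @ 60/7 + 199.336ms (3/7)
12. 4186.047ms @ 9 + 697.674ms (3/2)
13. 4883.721ms @ 21/2 + 99.668ms (3/14)
14. 4983.389ms @ 75/7 + 99.668ms (3/14)
15. 5083.056ms @ 153/14 + 99.668ms (3/14)
16. 5182.724ms @ 78/7 + 99.668ms (3/14)
17. 5282.392ms @ 159/14 + 99.668ms (3/14)
18. 5382.06ms @ 81/7 + 99.668ms (3/14)
19. 5481.728ms @ 165/14 + 99.668ms (3/14)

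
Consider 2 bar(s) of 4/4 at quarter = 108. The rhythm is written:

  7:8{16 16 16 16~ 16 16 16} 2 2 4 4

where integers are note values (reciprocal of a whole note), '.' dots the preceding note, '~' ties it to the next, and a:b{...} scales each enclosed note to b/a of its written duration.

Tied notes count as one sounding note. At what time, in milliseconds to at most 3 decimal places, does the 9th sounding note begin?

note 9 onset = 6b = 3333.333ms

1. 0.0ms @ 0 + 158.73ms (2/7)
2. 158.73ms @ 2/7 + 158.73ms (2/7)
3. 317.46ms @ 4/7 + 158.73ms (2/7)
4. 476.19ms @ 6/7 + 317.46ms (4/7)
5. 793.651ms @ 10/7 + 158.73ms (2/7)
6. 952.381ms @ 12/7 + 158.73ms (2/7)
7. 1111.111ms @ 2 + 1111.111ms (2)
8. 2222.222ms @ 4 + 1111.111ms (2)
9. 3333.333ms @ 6 + 555.556ms (1)
10. 3888.889ms @ 7 + 555.556ms (1)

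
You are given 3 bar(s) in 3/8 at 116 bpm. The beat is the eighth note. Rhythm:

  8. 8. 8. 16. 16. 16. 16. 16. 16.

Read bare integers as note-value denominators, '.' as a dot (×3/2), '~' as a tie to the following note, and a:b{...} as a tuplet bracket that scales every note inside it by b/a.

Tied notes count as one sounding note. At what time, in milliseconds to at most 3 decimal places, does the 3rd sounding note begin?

note 3 onset = 3b = 1551.724ms

1. 0.0ms @ 0 + 775.862ms (3/2)
2. 775.862ms @ 3/2 + 775.862ms (3/2)
3. 1551.724ms @ 3 + 775.862ms (3/2)
4. 2327.586ms @ 9/2 + 387.931ms (3/4)
5. 2715.517ms @ 21/4 + 387.931ms (3/4)
6. 3103.448ms @ 6 + 387.931ms (3/4)
7. 3491.379ms @ 27/4 + 387.931ms (3/4)
8. 3879.31ms @ 15/2 + 387.931ms (3/4)
9. 4267.241ms @ 33/4 + 387.931ms (3/4)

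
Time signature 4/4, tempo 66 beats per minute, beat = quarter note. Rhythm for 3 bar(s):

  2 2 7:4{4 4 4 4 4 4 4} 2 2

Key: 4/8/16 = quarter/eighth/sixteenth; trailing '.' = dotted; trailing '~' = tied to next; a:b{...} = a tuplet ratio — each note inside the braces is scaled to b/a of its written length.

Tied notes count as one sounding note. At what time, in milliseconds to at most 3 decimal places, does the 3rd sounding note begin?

1. 0.0ms @ 0 + 1818.182ms (2)
2. 1818.182ms @ 2 + 1818.182ms (2)
3. 3636.364ms @ 4 + 519.481ms (4/7)
4. 4155.844ms @ 32/7 + 519.481ms (4/7)
5. 4675.325ms @ 36/7 + 519.481ms (4/7)
6. 5194.805ms @ 40/7 + 519.481ms (4/7)
7. 5714.286ms @ 44/7 + 519.481ms (4/7)
8. 6233.766ms @ 48/7 + 519.481ms (4/7)
9. 6753.247ms @ 52/7 + 519.481ms (4/7)
10. 7272.727ms @ 8 + 1818.182ms (2)
11. 9090.909ms @ 10 + 1818.182ms (2)

note 3 onset = 4b = 3636.364ms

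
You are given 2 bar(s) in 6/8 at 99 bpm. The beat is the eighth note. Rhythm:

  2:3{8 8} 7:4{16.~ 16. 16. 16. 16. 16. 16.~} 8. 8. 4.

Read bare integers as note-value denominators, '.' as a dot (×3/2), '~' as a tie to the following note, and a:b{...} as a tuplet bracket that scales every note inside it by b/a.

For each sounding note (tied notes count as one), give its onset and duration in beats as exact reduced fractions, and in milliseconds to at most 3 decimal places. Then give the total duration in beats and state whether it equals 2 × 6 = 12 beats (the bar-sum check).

1) 0.0ms=0b +909.091ms=3/2b
2) 909.091ms=3/2b +909.091ms=3/2b
3) 1818.182ms=3b +519.481ms=6/7b
4) 2337.662ms=27/7b +259.74ms=3/7b
5) 2597.403ms=30/7b +259.74ms=3/7b
6) 2857.143ms=33/7b +259.74ms=3/7b
7) 3116.883ms=36/7b +259.74ms=3/7b
8) 3376.623ms=39/7b +1168.831ms=27/14b
9) 4545.455ms=15/2b +909.091ms=3/2b
10) 5454.545ms=9b +1818.182ms=3b
Σ=12b of 12 (99bpm 6/8) — PASS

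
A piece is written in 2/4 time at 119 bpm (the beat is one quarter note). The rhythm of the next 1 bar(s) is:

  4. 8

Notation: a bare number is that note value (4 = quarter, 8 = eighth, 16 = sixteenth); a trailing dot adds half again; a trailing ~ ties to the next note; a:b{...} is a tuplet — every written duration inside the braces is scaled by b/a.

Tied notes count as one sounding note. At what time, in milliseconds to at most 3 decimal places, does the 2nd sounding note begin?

1. 0.0ms @ 0 + 756.303ms (3/2)
2. 756.303ms @ 3/2 + 252.101ms (1/2)

note 2 onset = 3/2b = 756.303ms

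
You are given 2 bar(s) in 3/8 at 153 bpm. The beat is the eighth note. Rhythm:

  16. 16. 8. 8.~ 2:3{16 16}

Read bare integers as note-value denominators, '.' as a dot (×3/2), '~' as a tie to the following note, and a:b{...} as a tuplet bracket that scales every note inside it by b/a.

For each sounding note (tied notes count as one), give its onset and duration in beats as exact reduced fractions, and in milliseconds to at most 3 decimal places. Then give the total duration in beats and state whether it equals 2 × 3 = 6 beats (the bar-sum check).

1) 0.0ms=0b +294.118ms=3/4b
2) 294.118ms=3/4b +294.118ms=3/4b
3) 588.235ms=3/2b +588.235ms=3/2b
4) 1176.471ms=3b +882.353ms=9/4b
5) 2058.824ms=21/4b +294.118ms=3/4b
Σ=6b of 6 (153bpm 3/8) — PASS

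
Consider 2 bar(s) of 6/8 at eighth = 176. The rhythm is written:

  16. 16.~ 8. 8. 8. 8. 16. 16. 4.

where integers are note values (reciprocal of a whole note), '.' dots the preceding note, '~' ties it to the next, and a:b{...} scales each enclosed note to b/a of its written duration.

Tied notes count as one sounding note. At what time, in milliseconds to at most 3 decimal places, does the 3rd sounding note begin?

1. 0.0ms @ 0 + 255.682ms (3/4)
2. 255.682ms @ 3/4 + 767.045ms (9/4)
3. 1022.727ms @ 3 + 511.364ms (3/2)
4. 1534.091ms @ 9/2 + 511.364ms (3/2)
5. 2045.455ms @ 6 + 511.364ms (3/2)
6. 2556.818ms @ 15/2 + 255.682ms (3/4)
7. 2812.5ms @ 33/4 + 255.682ms (3/4)
8. 3068.182ms @ 9 + 1022.727ms (3)

note 3 onset = 3b = 1022.727ms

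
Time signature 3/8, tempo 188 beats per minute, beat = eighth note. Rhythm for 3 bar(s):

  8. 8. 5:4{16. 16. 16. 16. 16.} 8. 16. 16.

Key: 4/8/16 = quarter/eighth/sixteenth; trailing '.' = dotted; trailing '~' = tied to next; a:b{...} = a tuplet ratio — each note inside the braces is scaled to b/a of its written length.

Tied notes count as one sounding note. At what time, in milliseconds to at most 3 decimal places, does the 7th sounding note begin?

1. 0.0ms @ 0 + 478.723ms (3/2)
2. 478.723ms @ 3/2 + 478.723ms (3/2)
3. 957.447ms @ 3 + 191.489ms (3/5)
4. 1148.936ms @ 18/5 + 191.489ms (3/5)
5. 1340.426ms @ 21/5 + 191.489ms (3/5)
6. 1531.915ms @ 24/5 + 191.489ms (3/5)
7. 1723.404ms @ 27/5 + 191.489ms (3/5)
8. 1914.894ms @ 6 + 478.723ms (3/2)
9. 2393.617ms @ 15/2 + 239.362ms (3/4)
10. 2632.979ms @ 33/4 + 239.362ms (3/4)

note 7 onset = 27/5b = 1723.404ms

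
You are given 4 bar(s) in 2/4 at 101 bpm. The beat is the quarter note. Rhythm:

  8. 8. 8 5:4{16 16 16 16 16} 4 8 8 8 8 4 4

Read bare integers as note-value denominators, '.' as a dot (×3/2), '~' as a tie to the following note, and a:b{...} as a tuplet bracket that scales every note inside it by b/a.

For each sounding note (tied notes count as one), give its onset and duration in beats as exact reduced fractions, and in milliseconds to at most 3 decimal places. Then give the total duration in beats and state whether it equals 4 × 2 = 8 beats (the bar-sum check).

1) 0.0ms=0b +445.545ms=3/4b
2) 445.545ms=3/4b +445.545ms=3/4b
3) 891.089ms=3/2b +297.03ms=1/2b
4) 1188.119ms=2b +118.812ms=1/5b
5) 1306.931ms=11/5b +118.812ms=1/5b
6) 1425.743ms=12/5b +118.812ms=1/5b
7) 1544.554ms=13/5b +118.812ms=1/5b
8) 1663.366ms=14/5b +118.812ms=1/5b
9) 1782.178ms=3b +594.059ms=1b
10) 2376.238ms=4b +297.03ms=1/2b
11) 2673.267ms=9/2b +297.03ms=1/2b
12) 2970.297ms=5b +297.03ms=1/2b
13) 3267.327ms=11/2b +297.03ms=1/2b
14) 3564.356ms=6b +594.059ms=1b
15) 4158.416ms=7b +594.059ms=1b
Σ=8b of 8 (101bpm 2/4) — PASS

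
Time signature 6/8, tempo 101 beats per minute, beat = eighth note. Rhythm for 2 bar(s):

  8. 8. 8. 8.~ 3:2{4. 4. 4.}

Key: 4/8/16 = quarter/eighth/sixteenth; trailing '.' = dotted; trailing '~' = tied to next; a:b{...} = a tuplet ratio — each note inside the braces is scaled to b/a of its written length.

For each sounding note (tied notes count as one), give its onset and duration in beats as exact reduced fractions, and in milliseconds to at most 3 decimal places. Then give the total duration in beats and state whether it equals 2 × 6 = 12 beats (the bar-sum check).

1) 0.0ms=0b +891.089ms=3/2b
2) 891.089ms=3/2b +891.089ms=3/2b
3) 1782.178ms=3b +891.089ms=3/2b
4) 2673.267ms=9/2b +2079.208ms=7/2b
5) 4752.475ms=8b +1188.119ms=2b
6) 5940.594ms=10b +1188.119ms=2b
Σ=12b of 12 (101bpm 6/8) — PASS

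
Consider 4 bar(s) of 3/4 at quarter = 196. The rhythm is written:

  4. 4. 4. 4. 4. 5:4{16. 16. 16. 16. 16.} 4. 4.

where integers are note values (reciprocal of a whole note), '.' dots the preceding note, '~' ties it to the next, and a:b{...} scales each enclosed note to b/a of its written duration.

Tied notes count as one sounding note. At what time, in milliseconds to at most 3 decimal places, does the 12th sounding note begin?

note 12 onset = 21/2b = 3214.286ms

1. 0.0ms @ 0 + 459.184ms (3/2)
2. 459.184ms @ 3/2 + 459.184ms (3/2)
3. 918.367ms @ 3 + 459.184ms (3/2)
4. 1377.551ms @ 9/2 + 459.184ms (3/2)
5. 1836.735ms @ 6 + 459.184ms (3/2)
6. 2295.918ms @ 15/2 + 91.837ms (3/10)
7. 2387.755ms @ 39/5 + 91.837ms (3/10)
8. 2479.592ms @ 81/10 + 91.837ms (3/10)
9. 2571.429ms @ 42/5 + 91.837ms (3/10)
10. 2663.265ms @ 87/10 + 91.837ms (3/10)
11. 2755.102ms @ 9 + 459.184ms (3/2)
12. 3214.286ms @ 21/2 + 459.184ms (3/2)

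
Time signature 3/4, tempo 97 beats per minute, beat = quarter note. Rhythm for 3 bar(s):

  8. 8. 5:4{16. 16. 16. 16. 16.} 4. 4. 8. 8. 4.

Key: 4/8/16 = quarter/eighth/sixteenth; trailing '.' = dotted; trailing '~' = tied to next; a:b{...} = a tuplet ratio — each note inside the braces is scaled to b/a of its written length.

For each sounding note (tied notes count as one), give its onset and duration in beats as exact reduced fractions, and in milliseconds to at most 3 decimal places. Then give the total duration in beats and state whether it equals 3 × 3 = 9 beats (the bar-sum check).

1) 0.0ms=0b +463.918ms=3/4b
2) 463.918ms=3/4b +463.918ms=3/4b
3) 927.835ms=3/2b +185.567ms=3/10b
4) 1113.402ms=9/5b +185.567ms=3/10b
5) 1298.969ms=21/10b +185.567ms=3/10b
6) 1484.536ms=12/5b +185.567ms=3/10b
7) 1670.103ms=27/10b +185.567ms=3/10b
8) 1855.67ms=3b +927.835ms=3/2b
9) 2783.505ms=9/2b +927.835ms=3/2b
10) 3711.34ms=6b +463.918ms=3/4b
11) 4175.258ms=27/4b +463.918ms=3/4b
12) 4639.175ms=15/2b +927.835ms=3/2b
Σ=9b of 9 (97bpm 3/4) — PASS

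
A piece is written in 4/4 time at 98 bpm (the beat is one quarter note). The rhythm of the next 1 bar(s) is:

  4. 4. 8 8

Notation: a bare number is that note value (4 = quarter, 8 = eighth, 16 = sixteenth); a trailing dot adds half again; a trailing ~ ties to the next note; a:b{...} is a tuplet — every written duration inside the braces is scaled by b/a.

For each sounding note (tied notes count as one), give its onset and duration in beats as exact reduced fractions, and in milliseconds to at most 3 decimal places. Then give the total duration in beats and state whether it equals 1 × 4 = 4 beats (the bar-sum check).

1) 0.0ms=0b +918.367ms=3/2b
2) 918.367ms=3/2b +918.367ms=3/2b
3) 1836.735ms=3b +306.122ms=1/2b
4) 2142.857ms=7/2b +306.122ms=1/2b
Σ=4b of 4 (98bpm 4/4) — PASS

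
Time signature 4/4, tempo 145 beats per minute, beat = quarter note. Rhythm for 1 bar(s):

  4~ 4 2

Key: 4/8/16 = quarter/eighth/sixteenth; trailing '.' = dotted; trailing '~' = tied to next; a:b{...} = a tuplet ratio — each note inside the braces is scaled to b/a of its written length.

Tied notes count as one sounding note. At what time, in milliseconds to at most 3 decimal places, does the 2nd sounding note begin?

note 2 onset = 2b = 827.586ms

1. 0.0ms @ 0 + 827.586ms (2)
2. 827.586ms @ 2 + 827.586ms (2)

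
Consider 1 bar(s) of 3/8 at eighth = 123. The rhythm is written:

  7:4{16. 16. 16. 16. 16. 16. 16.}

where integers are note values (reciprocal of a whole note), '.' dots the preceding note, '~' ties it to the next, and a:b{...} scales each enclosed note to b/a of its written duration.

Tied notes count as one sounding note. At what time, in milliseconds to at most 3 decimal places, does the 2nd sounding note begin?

note 2 onset = 3/7b = 209.059ms

1. 0.0ms @ 0 + 209.059ms (3/7)
2. 209.059ms @ 3/7 + 209.059ms (3/7)
3. 418.118ms @ 6/7 + 209.059ms (3/7)
4. 627.178ms @ 9/7 + 209.059ms (3/7)
5. 836.237ms @ 12/7 + 209.059ms (3/7)
6. 1045.296ms @ 15/7 + 209.059ms (3/7)
7. 1254.355ms @ 18/7 + 209.059ms (3/7)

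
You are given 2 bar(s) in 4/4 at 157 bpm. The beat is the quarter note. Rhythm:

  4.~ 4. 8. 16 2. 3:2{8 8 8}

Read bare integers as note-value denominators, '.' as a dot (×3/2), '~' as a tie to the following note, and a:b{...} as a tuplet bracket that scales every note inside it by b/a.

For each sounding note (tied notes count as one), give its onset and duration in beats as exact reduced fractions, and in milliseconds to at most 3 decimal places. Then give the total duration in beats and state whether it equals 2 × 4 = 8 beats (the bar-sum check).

1) 0.0ms=0b +1146.497ms=3b
2) 1146.497ms=3b +286.624ms=3/4b
3) 1433.121ms=15/4b +95.541ms=1/4b
4) 1528.662ms=4b +1146.497ms=3b
5) 2675.159ms=7b +127.389ms=1/3b
6) 2802.548ms=22/3b +127.389ms=1/3b
7) 2929.936ms=23/3b +127.389ms=1/3b
Σ=8b of 8 (157bpm 4/4) — PASS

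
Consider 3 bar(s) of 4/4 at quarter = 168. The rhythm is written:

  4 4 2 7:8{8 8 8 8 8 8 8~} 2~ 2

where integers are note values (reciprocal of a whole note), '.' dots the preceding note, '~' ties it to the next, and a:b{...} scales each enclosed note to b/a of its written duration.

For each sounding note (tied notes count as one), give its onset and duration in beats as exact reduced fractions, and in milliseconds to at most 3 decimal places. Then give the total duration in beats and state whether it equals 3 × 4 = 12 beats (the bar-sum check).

1) 0.0ms=0b +357.143ms=1b
2) 357.143ms=1b +357.143ms=1b
3) 714.286ms=2b +714.286ms=2b
4) 1428.571ms=4b +204.082ms=4/7b
5) 1632.653ms=32/7b +204.082ms=4/7b
6) 1836.735ms=36/7b +204.082ms=4/7b
7) 2040.816ms=40/7b +204.082ms=4/7b
8) 2244.898ms=44/7b +204.082ms=4/7b
9) 2448.98ms=48/7b +204.082ms=4/7b
10) 2653.061ms=52/7b +1632.653ms=32/7b
Σ=12b of 12 (168bpm 4/4) — PASS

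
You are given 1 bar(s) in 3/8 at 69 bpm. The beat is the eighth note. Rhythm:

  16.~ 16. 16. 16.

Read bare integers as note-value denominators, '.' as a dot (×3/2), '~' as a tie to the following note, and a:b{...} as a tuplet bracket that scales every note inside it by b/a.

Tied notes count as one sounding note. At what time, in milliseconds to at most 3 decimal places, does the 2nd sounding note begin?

note 2 onset = 3/2b = 1304.348ms

1. 0.0ms @ 0 + 1304.348ms (3/2)
2. 1304.348ms @ 3/2 + 652.174ms (3/4)
3. 1956.522ms @ 9/4 + 652.174ms (3/4)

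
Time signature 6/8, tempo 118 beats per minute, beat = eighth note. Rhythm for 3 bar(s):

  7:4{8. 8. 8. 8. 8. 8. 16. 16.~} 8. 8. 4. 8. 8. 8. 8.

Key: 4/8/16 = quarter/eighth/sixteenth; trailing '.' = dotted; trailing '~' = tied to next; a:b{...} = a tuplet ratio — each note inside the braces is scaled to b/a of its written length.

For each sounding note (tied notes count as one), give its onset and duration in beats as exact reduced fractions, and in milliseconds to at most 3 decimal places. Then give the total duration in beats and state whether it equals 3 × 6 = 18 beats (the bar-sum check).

1) 0.0ms=0b +435.835ms=6/7b
2) 435.835ms=6/7b +435.835ms=6/7b
3) 871.671ms=12/7b +435.835ms=6/7b
4) 1307.506ms=18/7b +435.835ms=6/7b
5) 1743.341ms=24/7b +435.835ms=6/7b
6) 2179.177ms=30/7b +435.835ms=6/7b
7) 2615.012ms=36/7b +217.918ms=3/7b
8) 2832.93ms=39/7b +980.63ms=27/14b
9) 3813.559ms=15/2b +762.712ms=3/2b
10) 4576.271ms=9b +1525.424ms=3b
11) 6101.695ms=12b +762.712ms=3/2b
12) 6864.407ms=27/2b +762.712ms=3/2b
13) 7627.119ms=15b +762.712ms=3/2b
14) 8389.831ms=33/2b +762.712ms=3/2b
Σ=18b of 18 (118bpm 6/8) — PASS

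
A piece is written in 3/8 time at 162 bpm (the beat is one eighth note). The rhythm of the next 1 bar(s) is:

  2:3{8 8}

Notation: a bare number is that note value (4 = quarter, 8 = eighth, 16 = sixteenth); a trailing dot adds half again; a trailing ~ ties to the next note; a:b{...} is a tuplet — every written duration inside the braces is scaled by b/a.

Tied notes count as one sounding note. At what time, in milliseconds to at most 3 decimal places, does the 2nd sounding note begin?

note 2 onset = 3/2b = 555.556ms

1. 0.0ms @ 0 + 555.556ms (3/2)
2. 555.556ms @ 3/2 + 555.556ms (3/2)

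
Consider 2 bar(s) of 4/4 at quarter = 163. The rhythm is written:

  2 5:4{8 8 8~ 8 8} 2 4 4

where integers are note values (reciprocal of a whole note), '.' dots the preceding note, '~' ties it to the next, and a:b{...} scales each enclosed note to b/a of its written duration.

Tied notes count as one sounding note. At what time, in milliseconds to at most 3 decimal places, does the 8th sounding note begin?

1. 0.0ms @ 0 + 736.196ms (2)
2. 736.196ms @ 2 + 147.239ms (2/5)
3. 883.436ms @ 12/5 + 147.239ms (2/5)
4. 1030.675ms @ 14/5 + 294.479ms (4/5)
5. 1325.153ms @ 18/5 + 147.239ms (2/5)
6. 1472.393ms @ 4 + 736.196ms (2)
7. 2208.589ms @ 6 + 368.098ms (1)
8. 2576.687ms @ 7 + 368.098ms (1)

note 8 onset = 7b = 2576.687ms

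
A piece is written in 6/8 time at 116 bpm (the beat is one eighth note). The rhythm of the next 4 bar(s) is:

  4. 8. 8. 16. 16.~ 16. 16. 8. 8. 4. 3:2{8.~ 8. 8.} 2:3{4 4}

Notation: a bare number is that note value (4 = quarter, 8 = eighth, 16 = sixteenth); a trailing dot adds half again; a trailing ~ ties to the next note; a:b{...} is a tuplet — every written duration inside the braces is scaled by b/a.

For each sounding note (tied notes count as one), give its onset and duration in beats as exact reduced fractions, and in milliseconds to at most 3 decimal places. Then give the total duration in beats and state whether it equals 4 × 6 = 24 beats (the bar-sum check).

1) 0.0ms=0b +1551.724ms=3b
2) 1551.724ms=3b +775.862ms=3/2b
3) 2327.586ms=9/2b +775.862ms=3/2b
4) 3103.448ms=6b +387.931ms=3/4b
5) 3491.379ms=27/4b +775.862ms=3/2b
6) 4267.241ms=33/4b +387.931ms=3/4b
7) 4655.172ms=9b +775.862ms=3/2b
8) 5431.034ms=21/2b +775.862ms=3/2b
9) 6206.897ms=12b +1551.724ms=3b
10) 7758.621ms=15b +1034.483ms=2b
11) 8793.103ms=17b +517.241ms=1b
12) 9310.345ms=18b +1551.724ms=3b
13) 10862.069ms=21b +1551.724ms=3b
Σ=24b of 24 (116bpm 6/8) — PASS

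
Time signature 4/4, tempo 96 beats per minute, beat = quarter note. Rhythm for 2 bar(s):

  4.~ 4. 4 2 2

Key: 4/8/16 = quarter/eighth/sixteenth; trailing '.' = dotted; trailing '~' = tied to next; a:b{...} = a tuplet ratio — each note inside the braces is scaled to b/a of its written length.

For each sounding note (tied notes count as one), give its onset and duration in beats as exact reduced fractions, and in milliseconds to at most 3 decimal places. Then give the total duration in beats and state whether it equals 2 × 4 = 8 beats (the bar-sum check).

1) 0.0ms=0b +1875.0ms=3b
2) 1875.0ms=3b +625.0ms=1b
3) 2500.0ms=4b +1250.0ms=2b
4) 3750.0ms=6b +1250.0ms=2b
Σ=8b of 8 (96bpm 4/4) — PASS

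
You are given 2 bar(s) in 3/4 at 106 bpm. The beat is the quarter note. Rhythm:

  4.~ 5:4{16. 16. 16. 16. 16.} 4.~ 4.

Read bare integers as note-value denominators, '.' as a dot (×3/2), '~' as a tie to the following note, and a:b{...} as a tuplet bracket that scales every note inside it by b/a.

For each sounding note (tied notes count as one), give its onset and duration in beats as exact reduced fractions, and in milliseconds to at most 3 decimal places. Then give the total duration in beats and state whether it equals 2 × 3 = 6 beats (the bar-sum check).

1) 0.0ms=0b +1018.868ms=9/5b
2) 1018.868ms=9/5b +169.811ms=3/10b
3) 1188.679ms=21/10b +169.811ms=3/10b
4) 1358.491ms=12/5b +169.811ms=3/10b
5) 1528.302ms=27/10b +169.811ms=3/10b
6) 1698.113ms=3b +1698.113ms=3b
Σ=6b of 6 (106bpm 3/4) — PASS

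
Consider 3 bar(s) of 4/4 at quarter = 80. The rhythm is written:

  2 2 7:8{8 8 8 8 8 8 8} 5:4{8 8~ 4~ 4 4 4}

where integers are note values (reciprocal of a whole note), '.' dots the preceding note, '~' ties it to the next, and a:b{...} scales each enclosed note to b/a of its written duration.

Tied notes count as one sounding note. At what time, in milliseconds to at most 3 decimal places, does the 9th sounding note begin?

1. 0.0ms @ 0 + 1500.0ms (2)
2. 1500.0ms @ 2 + 1500.0ms (2)
3. 3000.0ms @ 4 + 428.571ms (4/7)
4. 3428.571ms @ 32/7 + 428.571ms (4/7)
5. 3857.143ms @ 36/7 + 428.571ms (4/7)
6. 4285.714ms @ 40/7 + 428.571ms (4/7)
7. 4714.286ms @ 44/7 + 428.571ms (4/7)
8. 5142.857ms @ 48/7 + 428.571ms (4/7)
9. 5571.429ms @ 52/7 + 428.571ms (4/7)
10. 6000.0ms @ 8 + 300.0ms (2/5)
11. 6300.0ms @ 42/5 + 1500.0ms (2)
12. 7800.0ms @ 52/5 + 600.0ms (4/5)
13. 8400.0ms @ 56/5 + 600.0ms (4/5)

note 9 onset = 52/7b = 5571.429ms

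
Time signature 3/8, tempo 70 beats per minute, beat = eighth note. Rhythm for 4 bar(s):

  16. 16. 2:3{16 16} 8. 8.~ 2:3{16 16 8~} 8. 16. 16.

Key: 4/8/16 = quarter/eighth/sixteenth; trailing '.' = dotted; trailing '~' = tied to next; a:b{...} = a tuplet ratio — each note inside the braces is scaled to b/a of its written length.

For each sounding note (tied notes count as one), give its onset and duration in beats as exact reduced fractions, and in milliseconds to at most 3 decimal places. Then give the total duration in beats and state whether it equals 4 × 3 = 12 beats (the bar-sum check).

1) 0.0ms=0b +642.857ms=3/4b
2) 642.857ms=3/4b +642.857ms=3/4b
3) 1285.714ms=3/2b +642.857ms=3/4b
4) 1928.571ms=9/4b +642.857ms=3/4b
5) 2571.429ms=3b +1285.714ms=3/2b
6) 3857.143ms=9/2b +1928.571ms=9/4b
7) 5785.714ms=27/4b +642.857ms=3/4b
8) 6428.571ms=15/2b +2571.429ms=3b
9) 9000.0ms=21/2b +642.857ms=3/4b
10) 9642.857ms=45/4b +642.857ms=3/4b
Σ=12b of 12 (70bpm 3/8) — PASS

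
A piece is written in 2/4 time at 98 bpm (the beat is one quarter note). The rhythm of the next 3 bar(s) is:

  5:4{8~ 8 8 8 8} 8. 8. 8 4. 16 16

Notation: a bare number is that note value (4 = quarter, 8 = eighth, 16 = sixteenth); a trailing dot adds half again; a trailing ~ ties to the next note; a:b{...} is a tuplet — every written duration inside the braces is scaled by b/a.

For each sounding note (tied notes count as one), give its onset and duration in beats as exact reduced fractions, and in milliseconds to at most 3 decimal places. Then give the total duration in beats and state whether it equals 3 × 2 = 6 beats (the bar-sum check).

1) 0.0ms=0b +489.796ms=4/5b
2) 489.796ms=4/5b +244.898ms=2/5b
3) 734.694ms=6/5b +244.898ms=2/5b
4) 979.592ms=8/5b +244.898ms=2/5b
5) 1224.49ms=2b +459.184ms=3/4b
6) 1683.673ms=11/4b +459.184ms=3/4b
7) 2142.857ms=7/2b +306.122ms=1/2b
8) 2448.98ms=4b +918.367ms=3/2b
9) 3367.347ms=11/2b +153.061ms=1/4b
10) 3520.408ms=23/4b +153.061ms=1/4b
Σ=6b of 6 (98bpm 2/4) — PASS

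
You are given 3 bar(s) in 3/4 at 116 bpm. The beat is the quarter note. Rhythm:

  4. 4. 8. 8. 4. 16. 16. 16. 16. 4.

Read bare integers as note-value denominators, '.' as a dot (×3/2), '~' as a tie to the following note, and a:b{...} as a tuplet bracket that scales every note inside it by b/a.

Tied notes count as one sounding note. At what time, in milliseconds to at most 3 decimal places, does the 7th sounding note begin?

note 7 onset = 51/8b = 3297.414ms

1. 0.0ms @ 0 + 775.862ms (3/2)
2. 775.862ms @ 3/2 + 775.862ms (3/2)
3. 1551.724ms @ 3 + 387.931ms (3/4)
4. 1939.655ms @ 15/4 + 387.931ms (3/4)
5. 2327.586ms @ 9/2 + 775.862ms (3/2)
6. 3103.448ms @ 6 + 193.966ms (3/8)
7. 3297.414ms @ 51/8 + 193.966ms (3/8)
8. 3491.379ms @ 27/4 + 193.966ms (3/8)
9. 3685.345ms @ 57/8 + 193.966ms (3/8)
10. 3879.31ms @ 15/2 + 775.862ms (3/2)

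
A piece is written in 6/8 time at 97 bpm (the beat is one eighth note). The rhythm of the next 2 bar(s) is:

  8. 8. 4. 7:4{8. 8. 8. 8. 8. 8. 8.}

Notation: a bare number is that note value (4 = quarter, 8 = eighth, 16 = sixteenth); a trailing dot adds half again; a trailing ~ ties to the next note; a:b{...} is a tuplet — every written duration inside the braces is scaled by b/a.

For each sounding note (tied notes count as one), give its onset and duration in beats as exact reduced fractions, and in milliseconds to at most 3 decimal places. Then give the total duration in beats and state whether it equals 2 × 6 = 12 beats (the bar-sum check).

1) 0.0ms=0b +927.835ms=3/2b
2) 927.835ms=3/2b +927.835ms=3/2b
3) 1855.67ms=3b +1855.67ms=3b
4) 3711.34ms=6b +530.191ms=6/7b
5) 4241.532ms=48/7b +530.191ms=6/7b
6) 4771.723ms=54/7b +530.191ms=6/7b
7) 5301.915ms=60/7b +530.191ms=6/7b
8) 5832.106ms=66/7b +530.191ms=6/7b
9) 6362.297ms=72/7b +530.191ms=6/7b
10) 6892.489ms=78/7b +530.191ms=6/7b
Σ=12b of 12 (97bpm 6/8) — PASS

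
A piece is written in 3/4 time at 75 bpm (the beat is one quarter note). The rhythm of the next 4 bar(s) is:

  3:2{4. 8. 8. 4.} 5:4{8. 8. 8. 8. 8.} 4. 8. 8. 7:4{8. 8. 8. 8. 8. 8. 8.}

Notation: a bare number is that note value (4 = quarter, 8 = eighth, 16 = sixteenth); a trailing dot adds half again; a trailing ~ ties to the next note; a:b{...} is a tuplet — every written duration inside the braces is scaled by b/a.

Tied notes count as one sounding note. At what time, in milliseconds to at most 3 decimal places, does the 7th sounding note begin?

1. 0.0ms @ 0 + 800.0ms (1)
2. 800.0ms @ 1 + 400.0ms (1/2)
3. 1200.0ms @ 3/2 + 400.0ms (1/2)
4. 1600.0ms @ 2 + 800.0ms (1)
5. 2400.0ms @ 3 + 480.0ms (3/5)
6. 2880.0ms @ 18/5 + 480.0ms (3/5)
7. 3360.0ms @ 21/5 + 480.0ms (3/5)
8. 3840.0ms @ 24/5 + 480.0ms (3/5)
9. 4320.0ms @ 27/5 + 480.0ms (3/5)
10. 4800.0ms @ 6 + 1200.0ms (3/2)
11. 6000.0ms @ 15/2 + 600.0ms (3/4)
12. 6600.0ms @ 33/4 + 600.0ms (3/4)
13. 7200.0ms @ 9 + 342.857ms (3/7)
14. 7542.857ms @ 66/7 + 342.857ms (3/7)
15. 7885.714ms @ 69/7 + 342.857ms (3/7)
16. 8228.571ms @ 72/7 + 342.857ms (3/7)
17. 8571.429ms @ 75/7 + 342.857ms (3/7)
18. 8914.286ms @ 78/7 + 342.857ms (3/7)
19. 9257.143ms @ 81/7 + 342.857ms (3/7)

note 7 onset = 21/5b = 3360.0ms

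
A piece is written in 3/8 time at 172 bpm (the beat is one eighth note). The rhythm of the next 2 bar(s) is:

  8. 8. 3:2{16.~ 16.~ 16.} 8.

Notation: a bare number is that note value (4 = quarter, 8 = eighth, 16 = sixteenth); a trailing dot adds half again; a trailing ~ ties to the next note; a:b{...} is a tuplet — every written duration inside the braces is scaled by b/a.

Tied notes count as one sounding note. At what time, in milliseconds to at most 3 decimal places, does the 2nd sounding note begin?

1. 0.0ms @ 0 + 523.256ms (3/2)
2. 523.256ms @ 3/2 + 523.256ms (3/2)
3. 1046.512ms @ 3 + 523.256ms (3/2)
4. 1569.767ms @ 9/2 + 523.256ms (3/2)

note 2 onset = 3/2b = 523.256ms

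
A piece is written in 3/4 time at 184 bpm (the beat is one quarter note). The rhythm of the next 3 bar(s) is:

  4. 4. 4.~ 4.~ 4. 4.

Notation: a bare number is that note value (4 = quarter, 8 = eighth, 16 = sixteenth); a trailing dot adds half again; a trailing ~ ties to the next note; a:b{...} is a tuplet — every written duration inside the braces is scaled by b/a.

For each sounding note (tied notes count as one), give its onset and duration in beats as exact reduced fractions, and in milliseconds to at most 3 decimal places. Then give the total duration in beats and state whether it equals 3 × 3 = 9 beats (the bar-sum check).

1) 0.0ms=0b +489.13ms=3/2b
2) 489.13ms=3/2b +489.13ms=3/2b
3) 978.261ms=3b +1467.391ms=9/2b
4) 2445.652ms=15/2b +489.13ms=3/2b
Σ=9b of 9 (184bpm 3/4) — PASS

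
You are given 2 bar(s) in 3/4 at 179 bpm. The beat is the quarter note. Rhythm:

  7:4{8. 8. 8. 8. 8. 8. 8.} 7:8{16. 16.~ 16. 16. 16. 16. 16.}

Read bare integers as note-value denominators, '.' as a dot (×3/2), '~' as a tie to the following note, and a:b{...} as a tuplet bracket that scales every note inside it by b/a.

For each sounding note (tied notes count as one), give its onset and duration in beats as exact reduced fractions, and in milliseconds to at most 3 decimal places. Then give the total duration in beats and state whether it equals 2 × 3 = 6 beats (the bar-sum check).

1) 0.0ms=0b +143.655ms=3/7b
2) 143.655ms=3/7b +143.655ms=3/7b
3) 287.31ms=6/7b +143.655ms=3/7b
4) 430.966ms=9/7b +143.655ms=3/7b
5) 574.621ms=12/7b +143.655ms=3/7b
6) 718.276ms=15/7b +143.655ms=3/7b
7) 861.931ms=18/7b +143.655ms=3/7b
8) 1005.587ms=3b +143.655ms=3/7b
9) 1149.242ms=24/7b +287.31ms=6/7b
10) 1436.552ms=30/7b +143.655ms=3/7b
11) 1580.208ms=33/7b +143.655ms=3/7b
12) 1723.863ms=36/7b +143.655ms=3/7b
13) 1867.518ms=39/7b +143.655ms=3/7b
Σ=6b of 6 (179bpm 3/4) — PASS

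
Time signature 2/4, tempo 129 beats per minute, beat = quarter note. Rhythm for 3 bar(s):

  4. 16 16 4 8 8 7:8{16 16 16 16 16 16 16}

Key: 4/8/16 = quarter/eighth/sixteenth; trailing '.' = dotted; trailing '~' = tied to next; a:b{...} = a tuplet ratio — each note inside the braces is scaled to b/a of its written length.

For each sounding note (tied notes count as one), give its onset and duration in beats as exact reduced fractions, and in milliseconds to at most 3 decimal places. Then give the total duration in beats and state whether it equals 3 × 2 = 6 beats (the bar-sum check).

1) 0.0ms=0b +697.674ms=3/2b
2) 697.674ms=3/2b +116.279ms=1/4b
3) 813.953ms=7/4b +116.279ms=1/4b
4) 930.233ms=2b +465.116ms=1b
5) 1395.349ms=3b +232.558ms=1/2b
6) 1627.907ms=7/2b +232.558ms=1/2b
7) 1860.465ms=4b +132.89ms=2/7b
8) 1993.355ms=30/7b +132.89ms=2/7b
9) 2126.246ms=32/7b +132.89ms=2/7b
10) 2259.136ms=34/7b +132.89ms=2/7b
11) 2392.027ms=36/7b +132.89ms=2/7b
12) 2524.917ms=38/7b +132.89ms=2/7b
13) 2657.807ms=40/7b +132.89ms=2/7b
Σ=6b of 6 (129bpm 2/4) — PASS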